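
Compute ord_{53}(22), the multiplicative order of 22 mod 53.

52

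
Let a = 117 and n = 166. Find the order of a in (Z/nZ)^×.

82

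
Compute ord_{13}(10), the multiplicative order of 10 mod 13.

6

By Lagrange's theorem, ord_13(10) divides φ(13) = 13 − 1 = 12 = 2^2 · 3.
Divisors of 12: 1, 2, 3, 4, 6, 12.
Check 10^d mod 13 for each divisor in increasing order:
10^1 ≡ 10
10^2 ≡ 9
10^3 ≡ 12
10^4 ≡ 3
10^6 ≡ 1
The smallest such exponent is 6, so the order of 10 is 6.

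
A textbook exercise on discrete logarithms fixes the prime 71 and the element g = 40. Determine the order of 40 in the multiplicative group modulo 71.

The order of 40 must divide φ(71) = 71 − 1 = 70 = 2 · 5 · 7.
Divisors of 70: 1, 2, 5, 7, 10, 14, 35, 70.
Compute 40^d (mod 71) for the divisors d until we hit 1:
40^1 ≡ 40 (mod 71)
40^2 ≡ 38 (mod 71)
40^5 ≡ 37 (mod 71)
40^7 ≡ 57 (mod 71)
40^10 ≡ 20 (mod 71)
40^14 ≡ 54 (mod 71)
40^35 ≡ 1 (mod 71) ✓
So ord_71(40) = 35.

35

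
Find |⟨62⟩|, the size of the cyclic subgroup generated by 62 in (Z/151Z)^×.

Since 62 ∈ (Z/151Z)^×, its order divides φ(151) = 151 − 1 = 150 = 2 · 3 · 5^2.
Divisors of 150: 1, 2, 3, 5, 6, 10, 15, 25, 30, 50, 75, 150.
Test each divisor d:
62^1 ≡ 62
62^2 ≡ 69
62^3 ≡ 50
62^5 ≡ 128
62^6 ≡ 84
62^10 ≡ 76
62^15 ≡ 64
62^25 ≡ 32
62^30 ≡ 19
62^50 ≡ 118
62^75 ≡ 1
The smallest such exponent is 75, so the order of 62 is 75.

75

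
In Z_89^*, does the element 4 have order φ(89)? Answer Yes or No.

No

φ(89) = 89 − 1 = 88 = 2^3 · 11.
It suffices to check that the order of 4 is not a proper divisor of 88: compute 4^(88/q) for q ∈ {2, 11}.
4^44 ≡ 1 (mod 89)  [q = 2: ≡ 1 ✗]
4^8 ≡ 32 (mod 89)  [q = 11: ≢ 1 ✓]
The check at q = 2 fails, so 4 generates a proper subgroup.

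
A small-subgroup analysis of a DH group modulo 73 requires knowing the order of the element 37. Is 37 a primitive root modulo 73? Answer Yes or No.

φ(73) = 73 − 1 = 72 = 2^3 · 3^2.
An element g generates (Z/73Z)^× iff g^(72/q) ≢ 1 (mod 73) for each prime q ∈ {2, 3}.
37^36 ≡ 1 (mod 73)  [q = 2: ≡ 1 ✗]
37^24 ≡ 8 (mod 73)  [q = 3: ≢ 1 ✓]
The check at q = 2 fails, so 37 generates a proper subgroup.

No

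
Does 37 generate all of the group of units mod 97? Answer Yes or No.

Yes

φ(97) = 97 − 1 = 96 = 2^5 · 3.
An element g generates (Z/97Z)^× iff g^(96/q) ≢ 1 (mod 97) for each prime q ∈ {2, 3}.
37^48 ≡ 96 (mod 97)  [q = 2: ≢ 1 ✓]
37^32 ≡ 35 (mod 97)  [q = 3: ≢ 1 ✓]
All checks pass, so 37 has order 96 and is a primitive root modulo 97.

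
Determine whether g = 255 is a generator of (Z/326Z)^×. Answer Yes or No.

φ(326) = φ(2)·φ(163) = 1·162 = 162 = 2 · 3^4.
255 is a primitive root mod 326 iff 255^(φ(326)/q) ≢ 1 for every prime q | φ(326), i.e. q ∈ {2, 3}.
255^81 ≡ 325 (mod 326)  [q = 2: ≢ 1 ✓]
255^54 ≡ 221 (mod 326)  [q = 3: ≢ 1 ✓]
Every test exponent gives a nontrivial residue, hence 255 generates the full group.

Yes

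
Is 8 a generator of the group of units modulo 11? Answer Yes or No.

φ(11) = 11 − 1 = 10 = 2 · 5.
8 is a primitive root mod 11 iff 8^(φ(11)/q) ≢ 1 for every prime q | φ(11), i.e. q ∈ {2, 5}.
8^5 ≡ 10 (mod 11)  [q = 2: ≢ 1 ✓]
8^2 ≡ 9 (mod 11)  [q = 5: ≢ 1 ✓]
Every test exponent gives a nontrivial residue, hence 8 generates the full group.

Yes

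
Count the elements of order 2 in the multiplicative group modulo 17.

φ(17) = 17 − 1 = 16 = 2^4.
(Z/17Z)^× is cyclic (|G| = 16); a cyclic group of order m has exactly φ(d) elements of each order d | m, and none otherwise.
2 | 16, and φ(2) = 2 − 1 = 1.

1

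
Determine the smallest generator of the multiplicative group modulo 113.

3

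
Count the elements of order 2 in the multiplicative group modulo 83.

φ(83) = 83 − 1 = 82 = 2 · 41.
Since (Z/83Z)^× is cyclic of order 82, the number of elements of order d is φ(d) when d | 82 and 0 otherwise.
2 | 82, and φ(2) = 2 − 1 = 1.

1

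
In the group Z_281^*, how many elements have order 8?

φ(281) = 281 − 1 = 280 = 2^3 · 5 · 7.
Since (Z/281Z)^× is cyclic of order 280, the number of elements of order d is φ(d) when d | 280 and 0 otherwise.
8 = 2^3 divides 280, and φ(8) = 4.

4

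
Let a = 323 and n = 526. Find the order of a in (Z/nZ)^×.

262

By Lagrange's theorem, ord_526(323) divides φ(526) = φ(2)·φ(263) = 1·262 = 262 = 2 · 131.
Divisors of 262: 1, 2, 131, 262.
Compute 323^d (mod 526) for the divisors d until we hit 1:
323^1 ≡ 323
323^2 ≡ 181
323^131 ≡ 525
323^262 ≡ 1
So ord_526(323) = 262.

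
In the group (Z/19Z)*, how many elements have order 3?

2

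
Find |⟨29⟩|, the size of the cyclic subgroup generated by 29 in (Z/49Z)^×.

7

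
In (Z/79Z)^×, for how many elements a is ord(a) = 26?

φ(79) = 79 − 1 = 78 = 2 · 3 · 13.
(Z/79Z)^× is cyclic (|G| = 78); a cyclic group of order m has exactly φ(d) elements of each order d | m, and none otherwise.
26 = 2 · 13 divides 78, and φ(26) = 12.

12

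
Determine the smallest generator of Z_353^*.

3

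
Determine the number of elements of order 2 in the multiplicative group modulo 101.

φ(101) = 101 − 1 = 100 = 2^2 · 5^2.
Since (Z/101Z)^× is cyclic of order 100, the number of elements of order d is φ(d) when d | 100 and 0 otherwise.
2 | 100, and φ(2) = 2 − 1 = 1.

1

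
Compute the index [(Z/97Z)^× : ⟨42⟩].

ord(42) | φ(97) = 97 − 1 = 96 = 2^5 · 3.
Divisors of 96: 1, 2, 3, 4, 6, 8, 12, 16, 24, 32, 48, 96.
Compute 42^d (mod 97) for the divisors d until we hit 1:
42^1 ≡ 42
42^2 ≡ 18
42^3 ≡ 77
42^4 ≡ 33
42^6 ≡ 12
42^8 ≡ 22
42^12 ≡ 47
42^16 ≡ 96
42^24 ≡ 75
42^32 ≡ 1
Thus |⟨42⟩| = ord(42) = 32.
The index is φ(97) / ord(42) = 96 / 32 = 3.

3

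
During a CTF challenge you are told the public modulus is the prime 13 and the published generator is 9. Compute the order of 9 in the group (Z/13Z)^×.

The order of 9 must divide φ(13) = 13 − 1 = 12 = 2^2 · 3.
Divisors of 12: 1, 2, 3, 4, 6, 12.
Evaluate successive powers at the divisors of 12:
9^1 ≡ 9 (mod 13)
9^2 ≡ 3 (mod 13)
9^3 ≡ 1 (mod 13) ✓
So ord_13(9) = 3.

3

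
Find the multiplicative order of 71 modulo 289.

272

By Lagrange's theorem, ord_289(71) divides φ(289) = φ(17^2) = 17·(17−1) = 272 = 2^4 · 17.
Divisors of 272: 1, 2, 4, 8, 16, 17, 34, 68, 136, 272.
Check 71^d mod 289 for each divisor in increasing order:
71^1 ≡ 71 (mod 289)
71^2 ≡ 128 (mod 289)
71^4 ≡ 200 (mod 289)
71^8 ≡ 118 (mod 289)
71^16 ≡ 52 (mod 289)
71^17 ≡ 224 (mod 289)
71^34 ≡ 179 (mod 289)
71^68 ≡ 251 (mod 289)
71^136 ≡ 288 (mod 289)
71^272 ≡ 1 (mod 289) ✓
Therefore the multiplicative order of 71 modulo 289 is 272.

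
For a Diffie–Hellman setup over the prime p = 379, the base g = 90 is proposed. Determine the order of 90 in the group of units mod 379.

By Lagrange's theorem, ord_379(90) divides φ(379) = 379 − 1 = 378 = 2 · 3^3 · 7.
Divisors of 378: 1, 2, 3, 6, 7, 9, 14, 18, 21, 27, 42, 54, 63, 126, 189, 378.
Check 90^d mod 379 for each divisor in increasing order:
90^1 ≡ 90 (mod 379)
90^2 ≡ 141 (mod 379)
90^3 ≡ 183 (mod 379)
90^6 ≡ 137 (mod 379)
90^7 ≡ 202 (mod 379)
90^9 ≡ 57 (mod 379)
90^14 ≡ 251 (mod 379)
90^18 ≡ 217 (mod 379)
90^21 ≡ 295 (mod 379)
90^27 ≡ 241 (mod 379)
90^42 ≡ 234 (mod 379)
90^54 ≡ 94 (mod 379)
90^63 ≡ 52 (mod 379)
90^126 ≡ 51 (mod 379)
90^189 ≡ 378 (mod 379)
90^378 ≡ 1 (mod 379) ✓
Hence ord(90) = 378.

378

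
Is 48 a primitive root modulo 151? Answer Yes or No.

Yes

φ(151) = 151 − 1 = 150 = 2 · 3 · 5^2.
48 is a primitive root mod 151 iff 48^(φ(151)/q) ≢ 1 for every prime q | φ(151), i.e. q ∈ {2, 3, 5}.
48^75 ≡ 150 (mod 151)  [q = 2: ≢ 1 ✓]
48^50 ≡ 32 (mod 151)  [q = 3: ≢ 1 ✓]
48^30 ≡ 59 (mod 151)  [q = 5: ≢ 1 ✓]
None equal 1, so ord_151(48) = 150: 48 is a primitive root.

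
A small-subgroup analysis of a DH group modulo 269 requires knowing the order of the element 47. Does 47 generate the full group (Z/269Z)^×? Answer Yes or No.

φ(269) = 269 − 1 = 268 = 2^2 · 67.
It suffices to check that the order of 47 is not a proper divisor of 268: compute 47^(268/q) for q ∈ {2, 67}.
47^134 ≡ 1 (mod 269)  [q = 2: ≡ 1 ✗]
47^4 ≡ 21 (mod 269)  [q = 67: ≢ 1 ✓]
47^134 ≡ 1 shows ord(47) | 134, strictly less than φ(269); not a primitive root.

No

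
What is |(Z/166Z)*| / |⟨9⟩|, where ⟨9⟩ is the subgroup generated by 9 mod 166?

2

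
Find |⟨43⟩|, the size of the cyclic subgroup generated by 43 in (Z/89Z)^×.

88

The order of 43 must divide φ(89) = 89 − 1 = 88 = 2^3 · 11.
Divisors of 88: 1, 2, 4, 8, 11, 22, 44, 88.
Evaluate successive powers at the divisors of 88:
43^1 ≡ 43
43^2 ≡ 69
43^4 ≡ 44
43^8 ≡ 67
43^11 ≡ 52
43^22 ≡ 34
43^44 ≡ 88
43^88 ≡ 1
Therefore the multiplicative order of 43 modulo 89 is 88.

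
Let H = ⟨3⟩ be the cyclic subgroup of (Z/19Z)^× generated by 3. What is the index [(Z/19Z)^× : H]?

1

By Lagrange's theorem, ord_19(3) divides φ(19) = 19 − 1 = 18 = 2 · 3^2.
Divisors of 18: 1, 2, 3, 6, 9, 18.
Compute 3^d (mod 19) for the divisors d until we hit 1:
3^1 ≡ 3
3^2 ≡ 9
3^3 ≡ 8
3^6 ≡ 7
3^9 ≡ 18
3^18 ≡ 1
So ord_19(3) = 18, hence |⟨3⟩| = 18.
[(Z/19Z)^× : ⟨3⟩] = 18/18 = 1.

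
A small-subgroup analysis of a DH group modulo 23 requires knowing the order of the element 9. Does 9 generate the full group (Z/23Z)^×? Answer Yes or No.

No

φ(23) = 23 − 1 = 22 = 2 · 11.
9 is a primitive root mod 23 iff 9^(φ(23)/q) ≢ 1 for every prime q | φ(23), i.e. q ∈ {2, 11}.
9^11 ≡ 1 (mod 23)  [q = 2: ≡ 1 ✗]
9^2 ≡ 12 (mod 23)  [q = 11: ≢ 1 ✓]
9^11 ≡ 1 shows ord(9) | 11, strictly less than φ(23); not a primitive root.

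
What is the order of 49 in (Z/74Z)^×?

9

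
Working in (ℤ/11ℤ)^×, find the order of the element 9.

ord(9) | φ(11) = 11 − 1 = 10 = 2 · 5.
Divisors of 10: 1, 2, 5, 10.
Check 9^d mod 11 for each divisor in increasing order:
9^1 ≡ 9 (mod 11)
9^2 ≡ 4 (mod 11)
9^5 ≡ 1 (mod 11) ✓
Therefore the multiplicative order of 9 modulo 11 is 5.

5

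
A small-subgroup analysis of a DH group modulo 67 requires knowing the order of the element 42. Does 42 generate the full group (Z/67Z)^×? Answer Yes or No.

No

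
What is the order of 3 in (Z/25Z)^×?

The order of 3 must divide φ(25) = φ(5^2) = 5·(5−1) = 20 = 2^2 · 5.
Divisors of 20: 1, 2, 4, 5, 10, 20.
Compute 3^d (mod 25) for the divisors d until we hit 1:
3^1 ≡ 3 (mod 25)
3^2 ≡ 9 (mod 25)
3^4 ≡ 6 (mod 25)
3^5 ≡ 18 (mod 25)
3^10 ≡ 24 (mod 25)
3^20 ≡ 1 (mod 25) ✓
The smallest such exponent is 20, so the order of 3 is 20.

20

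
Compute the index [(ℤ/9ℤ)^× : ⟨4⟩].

2

The order of 4 must divide φ(9) = φ(3^2) = 3·(3−1) = 6 = 2 · 3.
Divisors of 6: 1, 2, 3, 6.
Compute 4^d (mod 9) for the divisors d until we hit 1:
4^1 ≡ 4 (mod 9)
4^2 ≡ 7 (mod 9)
4^3 ≡ 1 (mod 9) ✓
The order of 4 is 3, so the subgroup it generates has 3 elements.
Index = |(Z/9Z)^×| / |⟨4⟩| = 6 / 3 = 2.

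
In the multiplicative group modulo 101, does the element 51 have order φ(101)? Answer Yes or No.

Yes

φ(101) = 101 − 1 = 100 = 2^2 · 5^2.
51 is a primitive root mod 101 iff 51^(φ(101)/q) ≢ 1 for every prime q | φ(101), i.e. q ∈ {2, 5}.
51^50 ≡ 100 (mod 101)  [q = 2: ≢ 1 ✓]
51^20 ≡ 84 (mod 101)  [q = 5: ≢ 1 ✓]
None equal 1, so ord_101(51) = 100: 51 is a primitive root.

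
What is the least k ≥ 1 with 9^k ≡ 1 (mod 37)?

9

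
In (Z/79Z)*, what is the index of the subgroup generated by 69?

By Lagrange's theorem, ord_79(69) divides φ(79) = 79 − 1 = 78 = 2 · 3 · 13.
Divisors of 78: 1, 2, 3, 6, 13, 26, 39, 78.
Test each divisor d:
69^1 ≡ 69 (mod 79)
69^2 ≡ 21 (mod 79)
69^3 ≡ 27 (mod 79)
69^6 ≡ 18 (mod 79)
69^13 ≡ 78 (mod 79)
69^26 ≡ 1 (mod 79) ✓
So ord_79(69) = 26, hence |⟨69⟩| = 26.
The index is φ(79) / ord(69) = 78 / 26 = 3.

3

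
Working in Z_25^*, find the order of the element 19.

10

ord(19) | φ(25) = φ(5^2) = 5·(5−1) = 20 = 2^2 · 5.
Divisors of 20: 1, 2, 4, 5, 10, 20.
Check 19^d mod 25 for each divisor in increasing order:
19^1 ≡ 19 (mod 25)
19^2 ≡ 11 (mod 25)
19^4 ≡ 21 (mod 25)
19^5 ≡ 24 (mod 25)
19^10 ≡ 1 (mod 25) ✓
The smallest such exponent is 10, so the order of 19 is 10.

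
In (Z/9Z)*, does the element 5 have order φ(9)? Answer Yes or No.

φ(9) = φ(3^2) = 3·(3−1) = 6 = 2 · 3.
5 is a primitive root mod 9 iff 5^(φ(9)/q) ≢ 1 for every prime q | φ(9), i.e. q ∈ {2, 3}.
5^3 ≡ 8 (mod 9)  [q = 2: ≢ 1 ✓]
5^2 ≡ 7 (mod 9)  [q = 3: ≢ 1 ✓]
Every test exponent gives a nontrivial residue, hence 5 generates the full group.

Yes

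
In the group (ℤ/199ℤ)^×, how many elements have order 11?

φ(199) = 199 − 1 = 198 = 2 · 3^2 · 11.
Since (Z/199Z)^× is cyclic of order 198, the number of elements of order d is φ(d) when d | 198 and 0 otherwise.
11 | 198, and φ(11) = 11 − 1 = 10.

10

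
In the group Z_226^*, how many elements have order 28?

φ(226) = φ(2)·φ(113) = 1·112 = 112 = 2^4 · 7.
(Z/226Z)^× is cyclic (|G| = 112); a cyclic group of order m has exactly φ(d) elements of each order d | m, and none otherwise.
28 = 2^2 · 7 divides 112, and φ(28) = 12.

12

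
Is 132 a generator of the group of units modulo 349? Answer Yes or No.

Yes

φ(349) = 349 − 1 = 348 = 2^2 · 3 · 29.
An element g generates (Z/349Z)^× iff g^(348/q) ≢ 1 (mod 349) for each prime q ∈ {2, 3, 29}.
132^174 ≡ 348 (mod 349)  [q = 2: ≢ 1 ✓]
132^116 ≡ 226 (mod 349)  [q = 3: ≢ 1 ✓]
132^12 ≡ 171 (mod 349)  [q = 29: ≢ 1 ✓]
Every test exponent gives a nontrivial residue, hence 132 generates the full group.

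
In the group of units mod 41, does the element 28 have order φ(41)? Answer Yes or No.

Yes

φ(41) = 41 − 1 = 40 = 2^3 · 5.
28 is a primitive root mod 41 iff 28^(φ(41)/q) ≢ 1 for every prime q | φ(41), i.e. q ∈ {2, 5}.
28^20 ≡ 40 (mod 41)  [q = 2: ≢ 1 ✓]
28^8 ≡ 10 (mod 41)  [q = 5: ≢ 1 ✓]
All checks pass, so 28 has order 40 and is a primitive root modulo 41.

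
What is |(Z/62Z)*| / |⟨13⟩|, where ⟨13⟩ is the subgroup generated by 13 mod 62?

1

The order of 13 must divide φ(62) = φ(2)·φ(31) = 1·30 = 30 = 2 · 3 · 5.
Divisors of 30: 1, 2, 3, 5, 6, 10, 15, 30.
Check 13^d mod 62 for each divisor in increasing order:
13^1 ≡ 13 (mod 62)
13^2 ≡ 45 (mod 62)
13^3 ≡ 27 (mod 62)
13^5 ≡ 37 (mod 62)
13^6 ≡ 47 (mod 62)
13^10 ≡ 5 (mod 62)
13^15 ≡ 61 (mod 62)
13^30 ≡ 1 (mod 62) ✓
So ord_62(13) = 30, hence |⟨13⟩| = 30.
[(Z/62Z)^× : ⟨13⟩] = 30/30 = 1.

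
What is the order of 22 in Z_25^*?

20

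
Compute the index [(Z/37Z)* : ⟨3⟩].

2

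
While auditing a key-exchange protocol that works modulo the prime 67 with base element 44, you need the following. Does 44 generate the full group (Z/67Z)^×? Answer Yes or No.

Yes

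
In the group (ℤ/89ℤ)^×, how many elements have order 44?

20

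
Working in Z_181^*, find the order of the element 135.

By Lagrange's theorem, ord_181(135) divides φ(181) = 181 − 1 = 180 = 2^2 · 3^2 · 5.
Divisors of 180: 1, 2, 3, 4, 5, 6, 9, 10, 12, 15, 18, 20, 30, 36, 45, 60, 90, 180.
Evaluate successive powers at the divisors of 180:
135^1 ≡ 135 (mod 181)
135^2 ≡ 125 (mod 181)
135^3 ≡ 42 (mod 181)
135^4 ≡ 59 (mod 181)
135^5 ≡ 1 (mod 181) ✓
So ord_181(135) = 5.

5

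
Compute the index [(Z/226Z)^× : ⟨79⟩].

Since 79 ∈ (Z/226Z)^×, its order divides φ(226) = φ(2)·φ(113) = 1·112 = 112 = 2^4 · 7.
Divisors of 112: 1, 2, 4, 7, 8, 14, 16, 28, 56, 112.
Evaluate successive powers at the divisors of 112:
79^1 ≡ 79 (mod 226)
79^2 ≡ 139 (mod 226)
79^4 ≡ 111 (mod 226)
79^7 ≡ 73 (mod 226)
79^8 ≡ 117 (mod 226)
79^14 ≡ 131 (mod 226)
79^16 ≡ 129 (mod 226)
79^28 ≡ 211 (mod 226)
79^56 ≡ 225 (mod 226)
79^112 ≡ 1 (mod 226) ✓
Thus |⟨79⟩| = ord(79) = 112.
[(Z/226Z)^× : ⟨79⟩] = 112/112 = 1.

1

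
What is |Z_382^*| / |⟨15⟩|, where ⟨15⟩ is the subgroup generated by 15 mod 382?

2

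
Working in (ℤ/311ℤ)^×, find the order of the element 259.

ord(259) | φ(311) = 311 − 1 = 310 = 2 · 5 · 31.
Divisors of 310: 1, 2, 5, 10, 31, 62, 155, 310.
Test each divisor d:
259^1 ≡ 259
259^2 ≡ 216
259^5 ≡ 310
259^10 ≡ 1
The smallest such exponent is 10, so the order of 259 is 10.

10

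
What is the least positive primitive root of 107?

2

φ(107) = 107 − 1 = 106 = 2 · 53.
Test candidates g = 2, 3, … against the prime factors q ∈ {2, 53} of φ(107): g is a generator iff g^(106/q) ≢ 1 for every such q.
g = 2: 2^53 ≡ 106; 2^2 ≡ 4 — none is 1, so 2 is a primitive root.
Hence the least primitive root of 107 is 2.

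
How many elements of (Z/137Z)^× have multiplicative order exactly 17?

16

φ(137) = 137 − 1 = 136 = 2^3 · 17.
Since (Z/137Z)^× is cyclic of order 136, the number of elements of order d is φ(d) when d | 136 and 0 otherwise.
17 | 136, and φ(17) = 17 − 1 = 16.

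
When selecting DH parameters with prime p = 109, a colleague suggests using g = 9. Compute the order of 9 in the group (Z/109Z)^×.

27

The order of 9 must divide φ(109) = 109 − 1 = 108 = 2^2 · 3^3.
Divisors of 108: 1, 2, 3, 4, 6, 9, 12, 18, 27, 36, 54, 108.
Evaluate successive powers at the divisors of 108:
9^1 ≡ 9 (mod 109)
9^2 ≡ 81 (mod 109)
9^3 ≡ 75 (mod 109)
9^4 ≡ 21 (mod 109)
9^6 ≡ 66 (mod 109)
9^9 ≡ 45 (mod 109)
9^12 ≡ 105 (mod 109)
9^18 ≡ 63 (mod 109)
9^27 ≡ 1 (mod 109) ✓
The smallest such exponent is 27, so the order of 9 is 27.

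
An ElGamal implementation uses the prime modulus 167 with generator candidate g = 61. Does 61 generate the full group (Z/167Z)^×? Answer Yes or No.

No

φ(167) = 167 − 1 = 166 = 2 · 83.
An element g generates (Z/167Z)^× iff g^(166/q) ≢ 1 (mod 167) for each prime q ∈ {2, 83}.
61^83 ≡ 1 (mod 167)  [q = 2: ≡ 1 ✗]
61^2 ≡ 47 (mod 167)  [q = 83: ≢ 1 ✓]
Since 61^83 ≡ 1, the order of 61 divides 83 < 166, so 61 is not a primitive root.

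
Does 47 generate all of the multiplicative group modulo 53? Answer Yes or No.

No

φ(53) = 53 − 1 = 52 = 2^2 · 13.
Test 47^(52/q) mod 53 for each prime factor q of 52:
47^26 ≡ 1 (mod 53)  [q = 2: ≡ 1 ✗]
47^4 ≡ 24 (mod 53)  [q = 13: ≢ 1 ✓]
Since 47^26 ≡ 1, the order of 47 divides 26 < 52, so 47 is not a primitive root.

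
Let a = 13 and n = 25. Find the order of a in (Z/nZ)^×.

20

The order of 13 must divide φ(25) = φ(5^2) = 5·(5−1) = 20 = 2^2 · 5.
Divisors of 20: 1, 2, 4, 5, 10, 20.
Test each divisor d:
13^1 ≡ 13 (mod 25)
13^2 ≡ 19 (mod 25)
13^4 ≡ 11 (mod 25)
13^5 ≡ 18 (mod 25)
13^10 ≡ 24 (mod 25)
13^20 ≡ 1 (mod 25) ✓
Hence ord(13) = 20.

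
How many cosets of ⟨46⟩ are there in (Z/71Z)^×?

7

The order of 46 must divide φ(71) = 71 − 1 = 70 = 2 · 5 · 7.
Divisors of 70: 1, 2, 5, 7, 10, 14, 35, 70.
Compute 46^d (mod 71) for the divisors d until we hit 1:
46^1 ≡ 46 (mod 71)
46^2 ≡ 57 (mod 71)
46^5 ≡ 70 (mod 71)
46^7 ≡ 14 (mod 71)
46^10 ≡ 1 (mod 71) ✓
So ord_71(46) = 10, hence |⟨46⟩| = 10.
[(Z/71Z)^× : ⟨46⟩] = 70/10 = 7.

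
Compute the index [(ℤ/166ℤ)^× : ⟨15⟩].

1

The order of 15 must divide φ(166) = φ(2)·φ(83) = 1·82 = 82 = 2 · 41.
Divisors of 82: 1, 2, 41, 82.
Check 15^d mod 166 for each divisor in increasing order:
15^1 ≡ 15 (mod 166)
15^2 ≡ 59 (mod 166)
15^41 ≡ 165 (mod 166)
15^82 ≡ 1 (mod 166) ✓
The order of 15 is 82, so the subgroup it generates has 82 elements.
[(Z/166Z)^× : ⟨15⟩] = 82/82 = 1.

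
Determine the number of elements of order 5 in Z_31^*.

4

φ(31) = 31 − 1 = 30 = 2 · 3 · 5.
(Z/31Z)^× is cyclic (|G| = 30); a cyclic group of order m has exactly φ(d) elements of each order d | m, and none otherwise.
5 | 30, and φ(5) = 5 − 1 = 4.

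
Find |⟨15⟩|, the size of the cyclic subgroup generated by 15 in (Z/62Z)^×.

10

The order of 15 must divide φ(62) = φ(2)·φ(31) = 1·30 = 30 = 2 · 3 · 5.
Divisors of 30: 1, 2, 3, 5, 6, 10, 15, 30.
Evaluate successive powers at the divisors of 30:
15^1 ≡ 15
15^2 ≡ 39
15^3 ≡ 27
15^5 ≡ 61
15^6 ≡ 47
15^10 ≡ 1
Hence ord(15) = 10.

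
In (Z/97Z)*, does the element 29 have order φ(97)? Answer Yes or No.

Yes

φ(97) = 97 − 1 = 96 = 2^5 · 3.
29 is a primitive root mod 97 iff 29^(φ(97)/q) ≢ 1 for every prime q | φ(97), i.e. q ∈ {2, 3}.
29^48 ≡ 96 (mod 97)  [q = 2: ≢ 1 ✓]
29^32 ≡ 35 (mod 97)  [q = 3: ≢ 1 ✓]
All checks pass, so 29 has order 96 and is a primitive root modulo 97.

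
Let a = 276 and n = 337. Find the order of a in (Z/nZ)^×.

The order of 276 must divide φ(337) = 337 − 1 = 336 = 2^4 · 3 · 7.
Divisors of 336: 1, 2, 3, 4, 6, 7, 8, 12, 14, 16, 21, 24, 28, 42, 48, 56, 84, 112, 168, 336.
Evaluate successive powers at the divisors of 336:
276^1 ≡ 276
276^2 ≡ 14
276^3 ≡ 157
276^4 ≡ 196
276^6 ≡ 48
276^7 ≡ 105
276^8 ≡ 335
276^12 ≡ 282
276^14 ≡ 241
276^16 ≡ 4
276^21 ≡ 30
276^24 ≡ 329
276^28 ≡ 117
276^42 ≡ 226
276^48 ≡ 64
276^56 ≡ 209
276^84 ≡ 189
276^112 ≡ 208
276^168 ≡ 336
276^336 ≡ 1
Hence ord(276) = 336.

336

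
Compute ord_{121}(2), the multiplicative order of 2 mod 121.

110

By Lagrange's theorem, ord_121(2) divides φ(121) = φ(11^2) = 11·(11−1) = 110 = 2 · 5 · 11.
Divisors of 110: 1, 2, 5, 10, 11, 22, 55, 110.
Check 2^d mod 121 for each divisor in increasing order:
2^1 ≡ 2 (mod 121)
2^2 ≡ 4 (mod 121)
2^5 ≡ 32 (mod 121)
2^10 ≡ 56 (mod 121)
2^11 ≡ 112 (mod 121)
2^22 ≡ 81 (mod 121)
2^55 ≡ 120 (mod 121)
2^110 ≡ 1 (mod 121) ✓
Therefore the multiplicative order of 2 modulo 121 is 110.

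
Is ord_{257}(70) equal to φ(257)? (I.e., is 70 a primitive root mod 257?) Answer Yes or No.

φ(257) = 257 − 1 = 256 = 2^8.
An element g generates (Z/257Z)^× iff g^(256/q) ≢ 1 (mod 257) for each prime q ∈ {2}.
70^128 ≡ 1 (mod 257)  [q = 2: ≡ 1 ✗]
70^128 ≡ 1 shows ord(70) | 128, strictly less than φ(257); not a primitive root.

No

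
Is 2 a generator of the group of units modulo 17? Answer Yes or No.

No

φ(17) = 17 − 1 = 16 = 2^4.
An element g generates (Z/17Z)^× iff g^(16/q) ≢ 1 (mod 17) for each prime q ∈ {2}.
2^8 ≡ 1 (mod 17)  [q = 2: ≡ 1 ✗]
2^8 ≡ 1 shows ord(2) | 8, strictly less than φ(17); not a primitive root.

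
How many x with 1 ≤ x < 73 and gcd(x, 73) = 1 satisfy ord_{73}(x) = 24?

φ(73) = 73 − 1 = 72 = 2^3 · 3^2.
In a cyclic group of order 72, there are φ(d) elements of order d for each divisor d of 72, and zero for non-divisors.
24 = 2^3 · 3 divides 72, and φ(24) = 8.

8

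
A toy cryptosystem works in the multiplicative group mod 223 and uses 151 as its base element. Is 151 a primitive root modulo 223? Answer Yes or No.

Yes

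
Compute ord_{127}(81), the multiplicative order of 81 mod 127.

The order of 81 must divide φ(127) = 127 − 1 = 126 = 2 · 3^2 · 7.
Divisors of 126: 1, 2, 3, 6, 7, 9, 14, 18, 21, 42, 63, 126.
Test each divisor d:
81^1 ≡ 81 (mod 127)
81^2 ≡ 84 (mod 127)
81^3 ≡ 73 (mod 127)
81^6 ≡ 122 (mod 127)
81^7 ≡ 103 (mod 127)
81^9 ≡ 16 (mod 127)
81^14 ≡ 68 (mod 127)
81^18 ≡ 2 (mod 127)
81^21 ≡ 19 (mod 127)
81^42 ≡ 107 (mod 127)
81^63 ≡ 1 (mod 127) ✓
So ord_127(81) = 63.

63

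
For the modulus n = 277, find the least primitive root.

φ(277) = 277 − 1 = 276 = 2^2 · 3 · 23.
Test candidates g = 2, 3, … against the prime factors q ∈ {2, 3, 23} of φ(277): g is a generator iff g^(276/q) ≢ 1 for every such q.
g = 2: 2^138 ≡ 276; 2^92 ≡ 1 — hits 1, so not a primitive root.
g = 3: 3^138 ≡ 1 — hits 1, so not a primitive root.
g = 4: 4^138 ≡ 1 — hits 1, so not a primitive root.
g = 5: 5^138 ≡ 276; 5^92 ≡ 116; 5^12 ≡ 27 — none is 1, so 5 is a primitive root.
Hence the least primitive root of 277 is 5.

5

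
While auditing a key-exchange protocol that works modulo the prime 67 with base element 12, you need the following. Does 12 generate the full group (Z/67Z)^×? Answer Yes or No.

φ(67) = 67 − 1 = 66 = 2 · 3 · 11.
It suffices to check that the order of 12 is not a proper divisor of 66: compute 12^(66/q) for q ∈ {2, 3, 11}.
12^33 ≡ 66 (mod 67)  [q = 2: ≢ 1 ✓]
12^22 ≡ 29 (mod 67)  [q = 3: ≢ 1 ✓]
12^6 ≡ 62 (mod 67)  [q = 11: ≢ 1 ✓]
All checks pass, so 12 has order 66 and is a primitive root modulo 67.

Yes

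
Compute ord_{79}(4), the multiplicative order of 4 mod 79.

39

The order of 4 must divide φ(79) = 79 − 1 = 78 = 2 · 3 · 13.
Divisors of 78: 1, 2, 3, 6, 13, 26, 39, 78.
Check 4^d mod 79 for each divisor in increasing order:
4^1 ≡ 4 (mod 79)
4^2 ≡ 16 (mod 79)
4^3 ≡ 64 (mod 79)
4^6 ≡ 67 (mod 79)
4^13 ≡ 23 (mod 79)
4^26 ≡ 55 (mod 79)
4^39 ≡ 1 (mod 79) ✓
Therefore the multiplicative order of 4 modulo 79 is 39.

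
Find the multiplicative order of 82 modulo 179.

89

ord(82) | φ(179) = 179 − 1 = 178 = 2 · 89.
Divisors of 178: 1, 2, 89, 178.
Evaluate successive powers at the divisors of 178:
82^1 ≡ 82 (mod 179)
82^2 ≡ 101 (mod 179)
82^89 ≡ 1 (mod 179) ✓
Therefore the multiplicative order of 82 modulo 179 is 89.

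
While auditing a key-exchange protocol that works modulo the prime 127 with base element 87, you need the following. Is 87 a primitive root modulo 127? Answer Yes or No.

No

φ(127) = 127 − 1 = 126 = 2 · 3^2 · 7.
An element g generates (Z/127Z)^× iff g^(126/q) ≢ 1 (mod 127) for each prime q ∈ {2, 3, 7}.
87^63 ≡ 1 (mod 127)  [q = 2: ≡ 1 ✗]
87^42 ≡ 1 (mod 127)  [q = 3: ≡ 1 ✗]
87^18 ≡ 16 (mod 127)  [q = 7: ≢ 1 ✓]
Since 87^63 ≡ 1, the order of 87 divides 63 < 126, so 87 is not a primitive root.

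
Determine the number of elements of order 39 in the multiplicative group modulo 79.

24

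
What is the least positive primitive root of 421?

φ(421) = 421 − 1 = 420 = 2^2 · 3 · 5 · 7.
g is a primitive root iff g^(420/q) ≢ 1 (mod 421) for each prime q ∈ {2, 3, 5, 7}.
g = 2: 2^210 ≡ 420; 2^140 ≡ 400; 2^84 ≡ 279; 2^60 ≡ 370 — none is 1, so 2 is a primitive root.
The smallest primitive root modulo 421 is 2.

2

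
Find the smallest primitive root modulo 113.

3

φ(113) = 113 − 1 = 112 = 2^4 · 7.
Test candidates g = 2, 3, … against the prime factors q ∈ {2, 7} of φ(113): g is a generator iff g^(112/q) ≢ 1 for every such q.
g = 2: 2^56 ≡ 1 — hits 1, so not a primitive root.
g = 3: 3^56 ≡ 112; 3^16 ≡ 49 — none is 1, so 3 is a primitive root.
Hence the least primitive root of 113 is 3.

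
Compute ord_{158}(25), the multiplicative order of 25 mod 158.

39

Since 25 ∈ (Z/158Z)^×, its order divides φ(158) = φ(2)·φ(79) = 1·78 = 78 = 2 · 3 · 13.
Divisors of 78: 1, 2, 3, 6, 13, 26, 39, 78.
Check 25^d mod 158 for each divisor in increasing order:
25^1 ≡ 25 (mod 158)
25^2 ≡ 151 (mod 158)
25^3 ≡ 141 (mod 158)
25^6 ≡ 131 (mod 158)
25^13 ≡ 55 (mod 158)
25^26 ≡ 23 (mod 158)
25^39 ≡ 1 (mod 158) ✓
The smallest such exponent is 39, so the order of 25 is 39.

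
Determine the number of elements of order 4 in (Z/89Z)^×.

φ(89) = 89 − 1 = 88 = 2^3 · 11.
(Z/89Z)^× is cyclic (|G| = 88); a cyclic group of order m has exactly φ(d) elements of each order d | m, and none otherwise.
4 = 2^2 divides 88, and φ(4) = 2.

2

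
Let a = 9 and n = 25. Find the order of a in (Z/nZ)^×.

10

The order of 9 must divide φ(25) = φ(5^2) = 5·(5−1) = 20 = 2^2 · 5.
Divisors of 20: 1, 2, 4, 5, 10, 20.
Compute 9^d (mod 25) for the divisors d until we hit 1:
9^1 ≡ 9 (mod 25)
9^2 ≡ 6 (mod 25)
9^4 ≡ 11 (mod 25)
9^5 ≡ 24 (mod 25)
9^10 ≡ 1 (mod 25) ✓
The smallest such exponent is 10, so the order of 9 is 10.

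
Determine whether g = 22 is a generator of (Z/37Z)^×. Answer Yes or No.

Yes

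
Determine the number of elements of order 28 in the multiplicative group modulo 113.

12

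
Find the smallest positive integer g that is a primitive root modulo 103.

5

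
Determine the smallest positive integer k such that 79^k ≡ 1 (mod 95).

18

The order of 79 must divide φ(95) = φ(5·19) = (5−1)·(19−1) = 4·18 = 72 = 2^3 · 3^2.
Divisors of 72: 1, 2, 3, 4, 6, 8, 9, 12, 18, 24, 36, 72.
Check 79^d mod 95 for each divisor in increasing order:
79^1 ≡ 79
79^2 ≡ 66
79^3 ≡ 84
79^4 ≡ 81
79^6 ≡ 26
79^8 ≡ 6
79^9 ≡ 94
79^12 ≡ 11
79^18 ≡ 1
Hence ord(79) = 18.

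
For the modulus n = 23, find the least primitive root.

5

φ(23) = 23 − 1 = 22 = 2 · 11.
g is a primitive root iff g^(22/q) ≢ 1 (mod 23) for each prime q ∈ {2, 11}.
g = 2: 2^11 ≡ 1 — hits 1, so not a primitive root.
g = 3: 3^11 ≡ 1 — hits 1, so not a primitive root.
g = 4: 4^11 ≡ 1 — hits 1, so not a primitive root.
g = 5: 5^11 ≡ 22; 5^2 ≡ 2 — none is 1, so 5 is a primitive root.
The smallest primitive root modulo 23 is 5.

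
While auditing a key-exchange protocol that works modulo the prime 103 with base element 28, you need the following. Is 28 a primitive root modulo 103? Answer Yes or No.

No

φ(103) = 103 − 1 = 102 = 2 · 3 · 17.
Test 28^(102/q) mod 103 for each prime factor q of 102:
28^51 ≡ 1 (mod 103)  [q = 2: ≡ 1 ✗]
28^34 ≡ 46 (mod 103)  [q = 3: ≢ 1 ✓]
28^6 ≡ 66 (mod 103)  [q = 17: ≢ 1 ✓]
28^51 ≡ 1 shows ord(28) | 51, strictly less than φ(103); not a primitive root.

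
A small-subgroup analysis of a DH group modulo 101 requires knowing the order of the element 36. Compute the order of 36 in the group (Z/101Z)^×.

5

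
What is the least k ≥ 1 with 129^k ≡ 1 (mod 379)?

By Lagrange's theorem, ord_379(129) divides φ(379) = 379 − 1 = 378 = 2 · 3^3 · 7.
Divisors of 378: 1, 2, 3, 6, 7, 9, 14, 18, 21, 27, 42, 54, 63, 126, 189, 378.
Test each divisor d:
129^1 ≡ 129 (mod 379)
129^2 ≡ 344 (mod 379)
129^3 ≡ 33 (mod 379)
129^6 ≡ 331 (mod 379)
129^7 ≡ 251 (mod 379)
129^9 ≡ 311 (mod 379)
129^14 ≡ 87 (mod 379)
129^18 ≡ 76 (mod 379)
129^21 ≡ 234 (mod 379)
129^27 ≡ 138 (mod 379)
129^42 ≡ 180 (mod 379)
129^54 ≡ 94 (mod 379)
129^63 ≡ 51 (mod 379)
129^126 ≡ 327 (mod 379)
129^189 ≡ 1 (mod 379) ✓
Hence ord(129) = 189.

189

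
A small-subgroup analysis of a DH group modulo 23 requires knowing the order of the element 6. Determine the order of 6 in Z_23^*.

11

By Lagrange's theorem, ord_23(6) divides φ(23) = 23 − 1 = 22 = 2 · 11.
Divisors of 22: 1, 2, 11, 22.
Compute 6^d (mod 23) for the divisors d until we hit 1:
6^1 ≡ 6
6^2 ≡ 13
6^11 ≡ 1
So ord_23(6) = 11.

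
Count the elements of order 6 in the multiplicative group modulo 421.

2

φ(421) = 421 − 1 = 420 = 2^2 · 3 · 5 · 7.
In a cyclic group of order 420, there are φ(d) elements of order d for each divisor d of 420, and zero for non-divisors.
6 = 2 · 3 divides 420, and φ(6) = 2.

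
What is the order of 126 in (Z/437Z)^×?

66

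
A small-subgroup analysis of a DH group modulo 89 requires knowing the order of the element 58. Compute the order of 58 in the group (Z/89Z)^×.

88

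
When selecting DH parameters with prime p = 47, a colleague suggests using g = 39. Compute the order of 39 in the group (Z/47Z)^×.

46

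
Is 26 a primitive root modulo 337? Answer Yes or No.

No

φ(337) = 337 − 1 = 336 = 2^4 · 3 · 7.
Test 26^(336/q) mod 337 for each prime factor q of 336:
26^168 ≡ 1 (mod 337)  [q = 2: ≡ 1 ✗]
26^112 ≡ 208 (mod 337)  [q = 3: ≢ 1 ✓]
26^48 ≡ 8 (mod 337)  [q = 7: ≢ 1 ✓]
The check at q = 2 fails, so 26 generates a proper subgroup.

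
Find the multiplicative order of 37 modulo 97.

96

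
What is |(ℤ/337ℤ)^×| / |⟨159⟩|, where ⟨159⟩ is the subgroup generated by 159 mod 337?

The order of 159 must divide φ(337) = 337 − 1 = 336 = 2^4 · 3 · 7.
Divisors of 336: 1, 2, 3, 4, 6, 7, 8, 12, 14, 16, 21, 24, 28, 42, 48, 56, 84, 112, 168, 336.
Check 159^d mod 337 for each divisor in increasing order:
159^1 ≡ 159 (mod 337)
159^2 ≡ 6 (mod 337)
159^3 ≡ 280 (mod 337)
159^4 ≡ 36 (mod 337)
159^6 ≡ 216 (mod 337)
159^7 ≡ 307 (mod 337)
159^8 ≡ 285 (mod 337)
159^12 ≡ 150 (mod 337)
159^14 ≡ 226 (mod 337)
159^16 ≡ 8 (mod 337)
159^21 ≡ 297 (mod 337)
159^24 ≡ 258 (mod 337)
159^28 ≡ 189 (mod 337)
159^42 ≡ 252 (mod 337)
159^48 ≡ 175 (mod 337)
159^56 ≡ 336 (mod 337)
159^84 ≡ 148 (mod 337)
159^112 ≡ 1 (mod 337) ✓
The order of 159 is 112, so the subgroup it generates has 112 elements.
Index = |(Z/337Z)^×| / |⟨159⟩| = 336 / 112 = 3.

3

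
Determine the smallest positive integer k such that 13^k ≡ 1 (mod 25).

20

ord(13) | φ(25) = φ(5^2) = 5·(5−1) = 20 = 2^2 · 5.
Divisors of 20: 1, 2, 4, 5, 10, 20.
Test each divisor d:
13^1 ≡ 13
13^2 ≡ 19
13^4 ≡ 11
13^5 ≡ 18
13^10 ≡ 24
13^20 ≡ 1
The smallest such exponent is 20, so the order of 13 is 20.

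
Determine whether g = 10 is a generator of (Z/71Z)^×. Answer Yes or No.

No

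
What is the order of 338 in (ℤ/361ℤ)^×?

342

The order of 338 must divide φ(361) = φ(19^2) = 19·(19−1) = 342 = 2 · 3^2 · 19.
Divisors of 342: 1, 2, 3, 6, 9, 18, 19, 38, 57, 114, 171, 342.
Check 338^d mod 361 for each divisor in increasing order:
338^1 ≡ 338
338^2 ≡ 168
338^3 ≡ 107
338^6 ≡ 258
338^9 ≡ 170
338^18 ≡ 20
338^19 ≡ 262
338^38 ≡ 54
338^57 ≡ 69
338^114 ≡ 68
338^171 ≡ 360
338^342 ≡ 1
Hence ord(338) = 342.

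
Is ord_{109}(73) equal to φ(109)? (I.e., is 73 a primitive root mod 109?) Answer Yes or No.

φ(109) = 109 − 1 = 108 = 2^2 · 3^3.
Test 73^(108/q) mod 109 for each prime factor q of 108:
73^54 ≡ 1 (mod 109)  [q = 2: ≡ 1 ✗]
73^36 ≡ 45 (mod 109)  [q = 3: ≢ 1 ✓]
Since 73^54 ≡ 1, the order of 73 divides 54 < 108, so 73 is not a primitive root.

No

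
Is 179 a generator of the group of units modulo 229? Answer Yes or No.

Yes

φ(229) = 229 − 1 = 228 = 2^2 · 3 · 19.
An element g generates (Z/229Z)^× iff g^(228/q) ≢ 1 (mod 229) for each prime q ∈ {2, 3, 19}.
179^114 ≡ 228 (mod 229)  [q = 2: ≢ 1 ✓]
179^76 ≡ 134 (mod 229)  [q = 3: ≢ 1 ✓]
179^12 ≡ 121 (mod 229)  [q = 19: ≢ 1 ✓]
Every test exponent gives a nontrivial residue, hence 179 generates the full group.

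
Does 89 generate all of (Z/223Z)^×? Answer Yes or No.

φ(223) = 223 − 1 = 222 = 2 · 3 · 37.
Test 89^(222/q) mod 223 for each prime factor q of 222:
89^111 ≡ 1 (mod 223)  [q = 2: ≡ 1 ✗]
89^74 ≡ 183 (mod 223)  [q = 3: ≢ 1 ✓]
89^6 ≡ 119 (mod 223)  [q = 37: ≢ 1 ✓]
The check at q = 2 fails, so 89 generates a proper subgroup.

No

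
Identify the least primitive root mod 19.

φ(19) = 19 − 1 = 18 = 2 · 3^2.
Test candidates g = 2, 3, … against the prime factors q ∈ {2, 3} of φ(19): g is a generator iff g^(18/q) ≢ 1 for every such q.
g = 2: 2^9 ≡ 18; 2^6 ≡ 7 — none is 1, so 2 is a primitive root.
Hence the least primitive root of 19 is 2.

2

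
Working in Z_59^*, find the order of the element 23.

58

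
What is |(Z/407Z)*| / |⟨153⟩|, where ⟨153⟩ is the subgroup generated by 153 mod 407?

10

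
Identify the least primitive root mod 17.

φ(17) = 17 − 1 = 16 = 2^4.
g is a primitive root iff g^(16/q) ≢ 1 (mod 17) for each prime q ∈ {2}.
g = 2: 2^8 ≡ 1 — hits 1, so not a primitive root.
g = 3: 3^8 ≡ 16 — none is 1, so 3 is a primitive root.
Hence the least primitive root of 17 is 3.

3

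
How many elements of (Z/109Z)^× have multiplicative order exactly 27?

φ(109) = 109 − 1 = 108 = 2^2 · 3^3.
(Z/109Z)^× is cyclic (|G| = 108); a cyclic group of order m has exactly φ(d) elements of each order d | m, and none otherwise.
27 = 3^3 divides 108, and φ(27) = 18.

18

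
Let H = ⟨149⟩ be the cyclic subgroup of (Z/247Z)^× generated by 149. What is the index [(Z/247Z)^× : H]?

By Lagrange's theorem, ord_247(149) divides φ(247) = φ(13·19) = (13−1)·(19−1) = 12·18 = 216 = 2^3 · 3^3.
Divisors of 216: 1, 2, 3, 4, 6, 8, 9, 12, 18, 24, 27, 36, 54, 72, 108, 216.
Evaluate successive powers at the divisors of 216:
149^1 ≡ 149 (mod 247)
149^2 ≡ 218 (mod 247)
149^3 ≡ 125 (mod 247)
149^4 ≡ 100 (mod 247)
149^6 ≡ 64 (mod 247)
149^8 ≡ 120 (mod 247)
149^9 ≡ 96 (mod 247)
149^12 ≡ 144 (mod 247)
149^18 ≡ 77 (mod 247)
149^24 ≡ 235 (mod 247)
149^27 ≡ 229 (mod 247)
149^36 ≡ 1 (mod 247) ✓
Thus |⟨149⟩| = ord(149) = 36.
[(Z/247Z)^× : ⟨149⟩] = 216/36 = 6.

6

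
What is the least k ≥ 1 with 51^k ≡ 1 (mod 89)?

88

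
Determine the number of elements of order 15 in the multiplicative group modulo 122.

8

φ(122) = φ(2)·φ(61) = 1·60 = 60 = 2^2 · 3 · 5.
In a cyclic group of order 60, there are φ(d) elements of order d for each divisor d of 60, and zero for non-divisors.
15 = 3 · 5 divides 60, and φ(15) = 8.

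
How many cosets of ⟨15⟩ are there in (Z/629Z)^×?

8

ord(15) | φ(629) = φ(17·37) = (17−1)·(37−1) = 16·36 = 576 = 2^6 · 3^2.
Divisors of 576: 1, 2, 3, 4, 6, 8, 9, 12, 16, 18, 24, 32, 36, 48, 64, 72, 96, 144, 192, 288, 576.
Compute 15^d (mod 629) for the divisors d until we hit 1:
15^1 ≡ 15 (mod 629)
15^2 ≡ 225 (mod 629)
15^3 ≡ 230 (mod 629)
15^4 ≡ 305 (mod 629)
15^6 ≡ 64 (mod 629)
15^8 ≡ 562 (mod 629)
15^9 ≡ 253 (mod 629)
15^12 ≡ 322 (mod 629)
15^16 ≡ 86 (mod 629)
15^18 ≡ 480 (mod 629)
15^24 ≡ 528 (mod 629)
15^32 ≡ 477 (mod 629)
15^36 ≡ 186 (mod 629)
15^48 ≡ 137 (mod 629)
15^64 ≡ 460 (mod 629)
15^72 ≡ 1 (mod 629) ✓
Thus |⟨15⟩| = ord(15) = 72.
Index = |(Z/629Z)^×| / |⟨15⟩| = 576 / 72 = 8.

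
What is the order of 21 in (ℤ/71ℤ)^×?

70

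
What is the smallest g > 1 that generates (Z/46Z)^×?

φ(46) = φ(2)·φ(23) = 1·22 = 22 = 2 · 11.
Test candidates g = 2, 3, … against the prime factors q ∈ {2, 11} of φ(46): g is a generator iff g^(22/q) ≢ 1 for every such q.
g = 2: gcd(2, 46) = 2 > 1, not a unit — skip.
g = 3: 3^11 ≡ 1 — hits 1, so not a primitive root.
g = 4: gcd(4, 46) = 2 > 1, not a unit — skip.
g = 5: 5^11 ≡ 45; 5^2 ≡ 25 — none is 1, so 5 is a primitive root.
The smallest primitive root modulo 46 is 5.

5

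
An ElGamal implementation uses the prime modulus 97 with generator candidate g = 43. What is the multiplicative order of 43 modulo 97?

ord(43) | φ(97) = 97 − 1 = 96 = 2^5 · 3.
Divisors of 96: 1, 2, 3, 4, 6, 8, 12, 16, 24, 32, 48, 96.
Check 43^d mod 97 for each divisor in increasing order:
43^1 ≡ 43
43^2 ≡ 6
43^3 ≡ 64
43^4 ≡ 36
43^6 ≡ 22
43^8 ≡ 35
43^12 ≡ 96
43^16 ≡ 61
43^24 ≡ 1
So ord_97(43) = 24.

24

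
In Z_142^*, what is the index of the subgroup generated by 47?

Since 47 ∈ (Z/142Z)^×, its order divides φ(142) = φ(2)·φ(71) = 1·70 = 70 = 2 · 5 · 7.
Divisors of 70: 1, 2, 5, 7, 10, 14, 35, 70.
Evaluate successive powers at the divisors of 70:
47^1 ≡ 47 (mod 142)
47^2 ≡ 79 (mod 142)
47^5 ≡ 97 (mod 142)
47^7 ≡ 137 (mod 142)
47^10 ≡ 37 (mod 142)
47^14 ≡ 25 (mod 142)
47^35 ≡ 141 (mod 142)
47^70 ≡ 1 (mod 142) ✓
Thus |⟨47⟩| = ord(47) = 70.
The index is φ(142) / ord(47) = 70 / 70 = 1.

1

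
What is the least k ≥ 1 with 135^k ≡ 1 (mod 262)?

65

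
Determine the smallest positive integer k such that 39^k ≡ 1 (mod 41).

By Lagrange's theorem, ord_41(39) divides φ(41) = 41 − 1 = 40 = 2^3 · 5.
Divisors of 40: 1, 2, 4, 5, 8, 10, 20, 40.
Test each divisor d:
39^1 ≡ 39 (mod 41)
39^2 ≡ 4 (mod 41)
39^4 ≡ 16 (mod 41)
39^5 ≡ 9 (mod 41)
39^8 ≡ 10 (mod 41)
39^10 ≡ 40 (mod 41)
39^20 ≡ 1 (mod 41) ✓
The smallest such exponent is 20, so the order of 39 is 20.

20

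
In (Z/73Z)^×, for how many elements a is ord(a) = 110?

0

φ(73) = 73 − 1 = 72 = 2^3 · 3^2.
(Z/73Z)^× is cyclic (|G| = 72); a cyclic group of order m has exactly φ(d) elements of each order d | m, and none otherwise.
Here 72 is not a multiple of 110, so there are no elements of order 110.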